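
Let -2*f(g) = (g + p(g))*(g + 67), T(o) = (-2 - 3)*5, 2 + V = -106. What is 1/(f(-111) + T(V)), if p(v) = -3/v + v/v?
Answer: -37/90443 ≈ -0.00040910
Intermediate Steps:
V = -108 (V = -2 - 106 = -108)
p(v) = 1 - 3/v (p(v) = -3/v + 1 = 1 - 3/v)
T(o) = -25 (T(o) = -5*5 = -25)
f(g) = -(67 + g)*(g + (-3 + g)/g)/2 (f(g) = -(g + (-3 + g)/g)*(g + 67)/2 = -(g + (-3 + g)/g)*(67 + g)/2 = -(67 + g)*(g + (-3 + g)/g)/2)
1/(f(-111) + T(V)) = 1/((-32 - 34*(-111) - ½*(-111)² + (201/2)/(-111)) - 25) = 1/((-32 + 3774 - ½*12321 + (201/2)*(-1/111)) - 25) = 1/((-32 + 3774 - 12321/2 - 67/74) - 25) = 1/(-89518/37 - 25) = 1/(-90443/37) = -37/90443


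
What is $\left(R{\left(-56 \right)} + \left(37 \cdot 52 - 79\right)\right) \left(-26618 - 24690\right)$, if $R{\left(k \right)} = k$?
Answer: $-91790012$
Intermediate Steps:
$\left(R{\left(-56 \right)} + \left(37 \cdot 52 - 79\right)\right) \left(-26618 - 24690\right) = \left(-56 + \left(37 \cdot 52 - 79\right)\right) \left(-26618 - 24690\right) = \left(-56 + \left(1924 - 79\right)\right) \left(-51308\right) = \left(-56 + 1845\right) \left(-51308\right) = 1789 \left(-51308\right) = -91790012$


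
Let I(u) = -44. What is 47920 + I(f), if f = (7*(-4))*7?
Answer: 47876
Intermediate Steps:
f = -196 (f = -28*7 = -196)
47920 + I(f) = 47920 - 44 = 47876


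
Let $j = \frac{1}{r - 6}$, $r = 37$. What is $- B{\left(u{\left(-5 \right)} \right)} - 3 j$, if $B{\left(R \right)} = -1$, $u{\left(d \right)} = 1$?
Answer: $\frac{28}{31} \approx 0.90323$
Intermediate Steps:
$j = \frac{1}{31}$ ($j = \frac{1}{37 - 6} = \frac{1}{31} \approx 0.032258$)
$- B{\left(u{\left(-5 \right)} \right)} - 3 j = \left(-1\right) \left(-1\right) - \frac{3}{31} = 1 - \frac{3}{31} = \frac{28}{31}$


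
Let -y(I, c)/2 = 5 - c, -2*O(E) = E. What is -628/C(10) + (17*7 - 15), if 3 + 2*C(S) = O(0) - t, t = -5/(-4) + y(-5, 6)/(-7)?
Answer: 46712/111 ≈ 420.83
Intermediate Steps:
O(E) = -E/2
y(I, c) = -10 + 2*c (y(I, c) = -2*(5 - c) = -10 + 2*c)
t = 27/28 (t = -5/(-4) + (-10 + 2*6)/(-7) = -5*(-¼) + (-10 + 12)*(-⅐) = 5/4 + 2*(-⅐) = 5/4 - 2/7 = 27/28 ≈ 0.96429)
C(S) = -111/56 (C(S) = -3/2 + (-½*0 - 1*27/28)/2 = -3/2 + (0 - 27/28)/2 = -3/2 + (½)*(-27/28) = -3/2 - 27/56 = -111/56)
-628/C(10) + (17*7 - 15) = -628/(-111/56) + (17*7 - 15) = -56/111*(-628) + (119 - 15) = 35168/111 + 104 = 46712/111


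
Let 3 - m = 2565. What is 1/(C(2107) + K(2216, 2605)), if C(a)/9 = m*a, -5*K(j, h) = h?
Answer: -1/48583727 ≈ -2.0583e-8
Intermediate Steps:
m = -2562 (m = 3 - 1*2565 = 3 - 2565 = -2562)
K(j, h) = -h/5
C(a) = -23058*a (C(a) = 9*(-2562*a) = -23058*a)
1/(C(2107) + K(2216, 2605)) = 1/(-23058*2107 - 1/5*2605) = 1/(-48583206 - 521) = 1/(-48583727) = -1/48583727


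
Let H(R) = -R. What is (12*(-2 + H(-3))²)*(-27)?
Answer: -324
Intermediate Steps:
(12*(-2 + H(-3))²)*(-27) = (12*(-2 - 1*(-3))²)*(-27) = (12*(-2 + 3)²)*(-27) = (12*1²)*(-27) = (12*1)*(-27) = 12*(-27) = -324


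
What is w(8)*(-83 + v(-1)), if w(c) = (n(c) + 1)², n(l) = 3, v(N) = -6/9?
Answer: -4016/3 ≈ -1338.7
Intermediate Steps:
v(N) = -⅔ (v(N) = -6*⅑ = -⅔)
w(c) = 16 (w(c) = (3 + 1)² = 4² = 16)
w(8)*(-83 + v(-1)) = 16*(-83 - ⅔) = 16*(-251/3) = -4016/3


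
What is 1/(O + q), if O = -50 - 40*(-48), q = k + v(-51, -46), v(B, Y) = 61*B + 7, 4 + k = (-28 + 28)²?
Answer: -1/1238 ≈ -0.00080775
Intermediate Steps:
k = -4 (k = -4 + (-28 + 28)² = -4 + 0² = -4 + 0 = -4)
v(B, Y) = 7 + 61*B
q = -3108 (q = -4 + (7 + 61*(-51)) = -4 + (7 - 3111) = -4 - 3104 = -3108)
O = 1870 (O = -50 + 1920 = 1870)
1/(O + q) = 1/(1870 - 3108) = 1/(-1238) = -1/1238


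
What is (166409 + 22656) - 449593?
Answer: -260528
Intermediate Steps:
(166409 + 22656) - 449593 = 189065 - 449593 = -260528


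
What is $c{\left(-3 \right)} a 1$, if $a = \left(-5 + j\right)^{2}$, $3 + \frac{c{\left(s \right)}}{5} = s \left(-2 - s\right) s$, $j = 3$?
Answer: $120$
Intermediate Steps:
$c{\left(s \right)} = -15 + 5 s^{2} \left(-2 - s\right)$ ($c{\left(s \right)} = -15 + 5 s \left(-2 - s\right) s = -15 + 5 s^{2} \left(-2 - s\right)$)
$a = 4$ ($a = \left(-5 + 3\right)^{2} = \left(-2\right)^{2} = 4$)
$c{\left(-3 \right)} a 1 = \left(-15 - 10 \left(-3\right)^{2} - 5 \left(-3\right)^{3}\right) 4 \cdot 1 = \left(-15 - 90 - -135\right) 4 \cdot 1 = \left(-15 - 90 + 135\right) 4 \cdot 1 = 30 \cdot 4 \cdot 1 = 120 \cdot 1 = 120$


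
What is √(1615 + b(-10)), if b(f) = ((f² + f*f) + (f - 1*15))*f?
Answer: 3*I*√15 ≈ 11.619*I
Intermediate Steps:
b(f) = f*(-15 + f + 2*f²) (b(f) = ((f² + f²) + (f - 15))*f = (2*f² + (-15 + f))*f = (-15 + f + 2*f²)*f = f*(-15 + f + 2*f²))
√(1615 + b(-10)) = √(1615 - 10*(-15 - 10 + 2*(-10)²)) = √(1615 - 10*(-15 - 10 + 2*100)) = √(1615 - 10*(-15 - 10 + 200)) = √(1615 - 10*175) = √(1615 - 1750) = √(-135) = 3*I*√15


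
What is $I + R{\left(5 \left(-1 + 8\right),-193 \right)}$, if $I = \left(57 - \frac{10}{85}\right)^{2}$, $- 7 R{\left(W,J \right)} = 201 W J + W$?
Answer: $\frac{56989529}{289} \approx 1.972 \cdot 10^{5}$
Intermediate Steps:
$R{\left(W,J \right)} = - \frac{W}{7} - \frac{201 J W}{7}$ ($R{\left(W,J \right)} = - \frac{201 W J + W}{7} = - \frac{201 J W + W}{7} = - \frac{W + 201 J W}{7} = - \frac{W}{7} - \frac{201 J W}{7}$)
$I = \frac{935089}{289}$ ($I = \left(57 - \frac{2}{17}\right)^{2} = \left(\frac{967}{17}\right)^{2} = \frac{935089}{289} \approx 3235.6$)
$I + R{\left(5 \left(-1 + 8\right),-193 \right)} = \frac{935089}{289} - \frac{5 \left(-1 + 8\right) \left(1 + 201 \left(-193\right)\right)}{7} = \frac{935089}{289} - \frac{5 \cdot 7 \left(1 - 38793\right)}{7} = \frac{935089}{289} - 5 \left(-38792\right) = \frac{935089}{289} + 193960 = \frac{56989529}{289}$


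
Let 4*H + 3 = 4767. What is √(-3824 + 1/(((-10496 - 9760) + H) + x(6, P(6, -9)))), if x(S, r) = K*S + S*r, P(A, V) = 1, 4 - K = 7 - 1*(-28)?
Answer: I*√1416294994845/19245 ≈ 61.839*I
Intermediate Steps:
H = 1191 (H = -¾ + (¼)*4767 = -¾ + 4767/4 = 1191)
K = -31 (K = 4 - (7 - 1*(-28)) = 4 - (7 + 28) = 4 - 1*35 = 4 - 35 = -31)
x(S, r) = -31*S + S*r
√(-3824 + 1/(((-10496 - 9760) + H) + x(6, P(6, -9)))) = √(-3824 + 1/(((-10496 - 9760) + 1191) + 6*(-31 + 1))) = √(-3824 + 1/((-20256 + 1191) + 6*(-30))) = √(-3824 + 1/(-19065 - 180)) = √(-3824 + 1/(-19245)) = √(-3824 - 1/19245) = √(-73592881/19245) = I*√1416294994845/19245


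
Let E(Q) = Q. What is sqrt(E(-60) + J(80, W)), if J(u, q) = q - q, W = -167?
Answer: 2*I*sqrt(15) ≈ 7.746*I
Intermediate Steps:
J(u, q) = 0
sqrt(E(-60) + J(80, W)) = sqrt(-60 + 0) = sqrt(-60) = 2*I*sqrt(15)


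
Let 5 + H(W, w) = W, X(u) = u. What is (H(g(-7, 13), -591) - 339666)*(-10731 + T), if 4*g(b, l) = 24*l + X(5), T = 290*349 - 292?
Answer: -122507044629/4 ≈ -3.0627e+10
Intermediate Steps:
T = 100918 (T = 101210 - 292 = 100918)
g(b, l) = 5/4 + 6*l (g(b, l) = (24*l + 5)/4 = (5 + 24*l)/4 = 5/4 + 6*l)
H(W, w) = -5 + W
(H(g(-7, 13), -591) - 339666)*(-10731 + T) = ((-5 + (5/4 + 6*13)) - 339666)*(-10731 + 100918) = ((-5 + (5/4 + 78)) - 339666)*90187 = ((-5 + 317/4) - 339666)*90187 = (297/4 - 339666)*90187 = -1358367/4*90187 = -122507044629/4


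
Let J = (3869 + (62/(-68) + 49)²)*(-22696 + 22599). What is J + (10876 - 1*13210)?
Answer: -695839637/1156 ≈ -6.0194e+5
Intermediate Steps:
J = -693141533/1156 (J = (3869 + (62*(-1/68) + 49)²)*(-97) = (3869 + (-31/34 + 49)²)*(-97) = (3869 + (1635/34)²)*(-97) = (3869 + 2673225/1156)*(-97) = (7145789/1156)*(-97) = -693141533/1156 ≈ -5.9960e+5)
J + (10876 - 1*13210) = -693141533/1156 + (10876 - 1*13210) = -693141533/1156 + (10876 - 13210) = -693141533/1156 - 2334 = -695839637/1156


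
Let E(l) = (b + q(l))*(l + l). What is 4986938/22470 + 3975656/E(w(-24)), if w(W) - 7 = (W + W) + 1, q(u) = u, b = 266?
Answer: 10385609/5078220 ≈ 2.0451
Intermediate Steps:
w(W) = 8 + 2*W (w(W) = 7 + ((W + W) + 1) = 7 + (2*W + 1) = 7 + (1 + 2*W) = 8 + 2*W)
E(l) = 2*l*(266 + l) (E(l) = (266 + l)*(l + l) = (266 + l)*(2*l) = 2*l*(266 + l))
4986938/22470 + 3975656/E(w(-24)) = 4986938/22470 + 3975656/((2*(8 + 2*(-24))*(266 + (8 + 2*(-24))))) = 4986938*(1/22470) + 3975656/((2*(8 - 48)*(266 + (8 - 48)))) = 2493469/11235 + 3975656/((2*(-40)*(266 - 40))) = 2493469/11235 + 3975656/((2*(-40)*226)) = 2493469/11235 + 3975656/(-18080) = 2493469/11235 + 3975656*(-1/18080) = 2493469/11235 - 496957/2260 = 10385609/5078220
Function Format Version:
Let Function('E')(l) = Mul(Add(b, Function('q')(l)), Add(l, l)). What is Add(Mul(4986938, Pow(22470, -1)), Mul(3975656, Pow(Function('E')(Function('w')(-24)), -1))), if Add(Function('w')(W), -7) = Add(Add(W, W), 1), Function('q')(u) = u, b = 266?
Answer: Rational(10385609, 5078220) ≈ 2.0451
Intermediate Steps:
Function('w')(W) = Add(8, Mul(2, W)) (Function('w')(W) = Add(7, Add(Add(W, W), 1)) = Add(7, Add(Mul(2, W), 1)) = Add(7, Add(1, Mul(2, W))) = Add(8, Mul(2, W)))
Function('E')(l) = Mul(2, l, Add(266, l)) (Function('E')(l) = Mul(Add(266, l), Add(l, l)) = Mul(Add(266, l), Mul(2, l)) = Mul(2, l, Add(266, l)))
Add(Mul(4986938, Pow(22470, -1)), Mul(3975656, Pow(Function('E')(Function('w')(-24)), -1))) = Add(Mul(4986938, Pow(22470, -1)), Mul(3975656, Pow(Mul(2, Add(8, Mul(2, -24)), Add(266, Add(8, Mul(2, -24)))), -1))) = Add(Mul(4986938, Rational(1, 22470)), Mul(3975656, Pow(Mul(2, Add(8, -48), Add(266, Add(8, -48))), -1))) = Add(Rational(2493469, 11235), Mul(3975656, Pow(Mul(2, -40, Add(266, -40)), -1))) = Add(Rational(2493469, 11235), Mul(3975656, Pow(Mul(2, -40, 226), -1))) = Add(Rational(2493469, 11235), Mul(3975656, Pow(-18080, -1))) = Add(Rational(2493469, 11235), Mul(3975656, Rational(-1, 18080))) = Add(Rational(2493469, 11235), Rational(-496957, 2260)) = Rational(10385609, 5078220)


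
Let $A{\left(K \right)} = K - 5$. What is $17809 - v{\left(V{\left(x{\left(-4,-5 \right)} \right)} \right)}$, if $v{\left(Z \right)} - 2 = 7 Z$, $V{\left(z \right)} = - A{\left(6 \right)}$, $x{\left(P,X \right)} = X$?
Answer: $17814$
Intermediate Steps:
$A{\left(K \right)} = -5 + K$ ($A{\left(K \right)} = K - 5 = -5 + K$)
$V{\left(z \right)} = -1$ ($V{\left(z \right)} = - (-5 + 6) = \left(-1\right) 1 = -1$)
$v{\left(Z \right)} = 2 + 7 Z$
$17809 - v{\left(V{\left(x{\left(-4,-5 \right)} \right)} \right)} = 17809 - \left(2 + 7 \left(-1\right)\right) = 17809 - \left(2 - 7\right) = 17809 - -5 = 17809 + 5 = 17814$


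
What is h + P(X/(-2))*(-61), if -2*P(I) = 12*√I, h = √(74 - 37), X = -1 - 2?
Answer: √37 + 183*√6 ≈ 454.34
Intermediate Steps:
X = -3
h = √37 ≈ 6.0828
P(I) = -6*√I
h + P(X/(-2))*(-61) = √37 - 6*√3*√(-1/(-2))*(-61) = √37 - 6*√6/2*(-61) = √37 - 3*√6*(-61) = √37 + 183*√6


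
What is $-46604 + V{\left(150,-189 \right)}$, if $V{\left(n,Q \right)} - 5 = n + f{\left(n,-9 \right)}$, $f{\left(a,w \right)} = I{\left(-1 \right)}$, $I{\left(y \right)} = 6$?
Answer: $-46443$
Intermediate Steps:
$f{\left(a,w \right)} = 6$
$V{\left(n,Q \right)} = 11 + n$ ($V{\left(n,Q \right)} = 5 + \left(n + 6\right) = 5 + \left(6 + n\right) = 11 + n$)
$-46604 + V{\left(150,-189 \right)} = -46604 + \left(11 + 150\right) = -46604 + 161 = -46443$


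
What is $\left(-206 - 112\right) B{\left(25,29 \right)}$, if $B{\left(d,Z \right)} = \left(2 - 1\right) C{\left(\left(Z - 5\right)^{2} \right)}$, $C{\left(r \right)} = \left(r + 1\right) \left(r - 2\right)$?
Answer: $-105320964$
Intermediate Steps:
$C{\left(r \right)} = \left(1 + r\right) \left(-2 + r\right)$
$B{\left(d,Z \right)} = -2 + \left(-5 + Z\right)^{4} - \left(-5 + Z\right)^{2}$ ($B{\left(d,Z \right)} = \left(2 - 1\right) \left(-2 + \left(\left(Z - 5\right)^{2}\right)^{2} - \left(Z - 5\right)^{2}\right) = 1 \left(-2 + \left(\left(-5 + Z\right)^{2}\right)^{2} - \left(-5 + Z\right)^{2}\right) = 1 \left(-2 + \left(-5 + Z\right)^{4} - \left(-5 + Z\right)^{2}\right) = -2 + \left(-5 + Z\right)^{4} - \left(-5 + Z\right)^{2}$)
$\left(-206 - 112\right) B{\left(25,29 \right)} = \left(-206 - 112\right) \left(-2 + \left(-5 + 29\right)^{4} - \left(-5 + 29\right)^{2}\right) = - 318 \left(-2 + 24^{4} - 24^{2}\right) = - 318 \left(-2 + 331776 - 576\right) = \left(-318\right) 331198 = -105320964$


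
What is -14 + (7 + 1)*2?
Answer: 2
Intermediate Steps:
-14 + (7 + 1)*2 = -14 + 8*2 = -14 + 16 = 2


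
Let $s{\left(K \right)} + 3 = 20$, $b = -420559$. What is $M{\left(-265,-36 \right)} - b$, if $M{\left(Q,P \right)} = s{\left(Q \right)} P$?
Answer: $419947$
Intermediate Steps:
$s{\left(K \right)} = 17$ ($s{\left(K \right)} = -3 + 20 = 17$)
$M{\left(Q,P \right)} = 17 P$
$M{\left(-265,-36 \right)} - b = 17 \left(-36\right) - -420559 = -612 + 420559 = 419947$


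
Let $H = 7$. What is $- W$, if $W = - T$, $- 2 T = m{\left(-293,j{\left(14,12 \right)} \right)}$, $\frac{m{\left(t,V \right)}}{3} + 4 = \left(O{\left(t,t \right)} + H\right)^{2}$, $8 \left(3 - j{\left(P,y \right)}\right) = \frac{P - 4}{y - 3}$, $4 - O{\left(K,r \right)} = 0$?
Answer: $- \frac{351}{2} \approx -175.5$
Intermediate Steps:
$O{\left(K,r \right)} = 4$ ($O{\left(K,r \right)} = 4 - 0 = 4 + 0 = 4$)
$j{\left(P,y \right)} = 3 - \frac{-4 + P}{8 \left(-3 + y\right)}$ ($j{\left(P,y \right)} = 3 - \frac{\left(P - 4\right) \frac{1}{y - 3}}{8} = 3 - \frac{\left(-4 + P\right) \frac{1}{-3 + y}}{8} = 3 - \frac{\frac{1}{-3 + y} \left(-4 + P\right)}{8} = 3 - \frac{-4 + P}{8 \left(-3 + y\right)}$)
$m{\left(t,V \right)} = 351$ ($m{\left(t,V \right)} = -12 + 3 \left(4 + 7\right)^{2} = -12 + 3 \cdot 11^{2} = -12 + 3 \cdot 121 = -12 + 363 = 351$)
$T = - \frac{351}{2}$ ($T = \left(- \frac{1}{2}\right) 351 = - \frac{351}{2} \approx -175.5$)
$W = \frac{351}{2}$ ($W = \left(-1\right) \left(- \frac{351}{2}\right) = \frac{351}{2} \approx 175.5$)
$- W = \left(-1\right) \frac{351}{2} = - \frac{351}{2}$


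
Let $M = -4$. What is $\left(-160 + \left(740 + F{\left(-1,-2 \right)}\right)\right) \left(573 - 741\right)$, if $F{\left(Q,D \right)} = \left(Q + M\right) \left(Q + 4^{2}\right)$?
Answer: $-84840$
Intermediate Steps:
$F{\left(Q,D \right)} = \left(-4 + Q\right) \left(16 + Q\right)$ ($F{\left(Q,D \right)} = \left(Q - 4\right) \left(Q + 4^{2}\right) = \left(-4 + Q\right) \left(Q + 16\right) = \left(-4 + Q\right) \left(16 + Q\right)$)
$\left(-160 + \left(740 + F{\left(-1,-2 \right)}\right)\right) \left(573 - 741\right) = \left(-160 + \left(740 + \left(-64 + \left(-1\right)^{2} + 12 \left(-1\right)\right)\right)\right) \left(573 - 741\right) = \left(-160 + \left(740 - 75\right)\right) \left(573 - 741\right) = \left(-160 + \left(740 - 75\right)\right) \left(-168\right) = \left(-160 + 665\right) \left(-168\right) = 505 \left(-168\right) = -84840$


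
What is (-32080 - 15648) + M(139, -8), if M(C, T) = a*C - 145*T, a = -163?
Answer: -69225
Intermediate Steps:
M(C, T) = -163*C - 145*T
(-32080 - 15648) + M(139, -8) = (-32080 - 15648) + (-163*139 - 145*(-8)) = -47728 + (-22657 + 1160) = -47728 - 21497 = -69225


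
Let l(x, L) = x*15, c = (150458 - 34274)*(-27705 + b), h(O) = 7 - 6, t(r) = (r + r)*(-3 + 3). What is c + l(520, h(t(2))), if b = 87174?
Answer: 6909354096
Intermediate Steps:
t(r) = 0 (t(r) = (2*r)*0 = 0)
h(O) = 1
c = 6909346296 (c = (150458 - 34274)*(-27705 + 87174) = 116184*59469 = 6909346296)
l(x, L) = 15*x
c + l(520, h(t(2))) = 6909346296 + 15*520 = 6909346296 + 7800 = 6909354096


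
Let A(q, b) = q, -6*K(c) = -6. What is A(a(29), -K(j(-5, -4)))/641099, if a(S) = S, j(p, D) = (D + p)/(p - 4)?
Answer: 29/641099 ≈ 4.5235e-5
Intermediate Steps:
j(p, D) = (D + p)/(-4 + p)
K(c) = 1 (K(c) = -⅙*(-6) = 1)
A(a(29), -K(j(-5, -4)))/641099 = 29/641099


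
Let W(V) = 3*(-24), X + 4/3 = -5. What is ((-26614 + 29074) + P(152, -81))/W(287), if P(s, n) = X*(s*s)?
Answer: 107899/54 ≈ 1998.1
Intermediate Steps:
X = -19/3 (X = -4/3 - 5 = -19/3 ≈ -6.3333)
W(V) = -72
P(s, n) = -19*s**2/3 (P(s, n) = -19*s*s/3 = -19*s**2/3)
((-26614 + 29074) + P(152, -81))/W(287) = ((-26614 + 29074) - 19/3*152**2)/(-72) = (2460 - 19/3*23104)*(-1/72) = (2460 - 438976/3)*(-1/72) = -431596/3*(-1/72) = 107899/54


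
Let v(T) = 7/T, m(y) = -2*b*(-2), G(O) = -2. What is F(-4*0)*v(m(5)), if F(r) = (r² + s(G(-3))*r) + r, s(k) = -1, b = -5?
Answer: 0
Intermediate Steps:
m(y) = -20 (m(y) = -2*(-5)*(-2) = 10*(-2) = -20)
F(r) = r² (F(r) = (r² - r) + r = r²)
F(-4*0)*v(m(5)) = (-4*0)²*(7/(-20)) = 0²*(7*(-1/20)) = 0*(-7/20) = 0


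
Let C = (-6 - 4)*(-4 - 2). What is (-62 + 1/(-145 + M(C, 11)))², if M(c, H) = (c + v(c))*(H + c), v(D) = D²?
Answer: 259284999224241/67451881225 ≈ 3844.0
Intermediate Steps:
C = 60 (C = -10*(-6) = 60)
M(c, H) = (H + c)*(c + c²) (M(c, H) = (c + c²)*(H + c) = (H + c)*(c + c²))
(-62 + 1/(-145 + M(C, 11)))² = (-62 + 1/(-145 + 60*(11 + 60 + 60² + 11*60)))² = (-62 + 1/(-145 + 60*(11 + 60 + 3600 + 660)))² = (-62 + 1/(-145 + 60*4331))² = (-62 + 1/(-145 + 259860))² = (-62 + 1/259715)² = (-16102329/259715)² = 259284999224241/67451881225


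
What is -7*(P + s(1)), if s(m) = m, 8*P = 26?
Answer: -119/4 ≈ -29.750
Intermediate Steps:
P = 13/4 (P = (1/8)*26 = 13/4 ≈ 3.2500)
-7*(P + s(1)) = -7*(13/4 + 1) = -7*17/4 = -119/4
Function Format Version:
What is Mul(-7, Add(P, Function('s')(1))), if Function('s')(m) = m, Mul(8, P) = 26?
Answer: Rational(-119, 4) ≈ -29.750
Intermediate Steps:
P = Rational(13, 4) (P = Mul(Rational(1, 8), 26) = Rational(13, 4) ≈ 3.2500)
Mul(-7, Add(P, Function('s')(1))) = Mul(-7, Add(Rational(13, 4), 1)) = Mul(-7, Rational(17, 4)) = Rational(-119, 4)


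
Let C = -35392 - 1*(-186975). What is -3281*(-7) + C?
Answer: 174550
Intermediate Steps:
C = 151583 (C = -35392 + 186975 = 151583)
-3281*(-7) + C = -3281*(-7) + 151583 = 22967 + 151583 = 174550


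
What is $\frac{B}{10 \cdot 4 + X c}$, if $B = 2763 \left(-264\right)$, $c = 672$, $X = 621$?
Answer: $- \frac{91179}{52169} \approx -1.7478$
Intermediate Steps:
$B = -729432$
$\frac{B}{10 \cdot 4 + X c} = - \frac{729432}{10 \cdot 4 + 621 \cdot 672} = - \frac{729432}{40 + 417312} = - \frac{729432}{417352} = \left(-729432\right) \frac{1}{417352} = - \frac{91179}{52169}$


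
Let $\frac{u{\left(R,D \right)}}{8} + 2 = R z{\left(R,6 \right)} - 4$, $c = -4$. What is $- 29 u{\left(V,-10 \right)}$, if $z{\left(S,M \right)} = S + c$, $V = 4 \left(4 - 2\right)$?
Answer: $-6032$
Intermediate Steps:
$V = 8$ ($V = 4 \cdot 2 = 8$)
$z{\left(S,M \right)} = -4 + S$ ($z{\left(S,M \right)} = S - 4 = -4 + S$)
$u{\left(R,D \right)} = -48 + 8 R \left(-4 + R\right)$ ($u{\left(R,D \right)} = -16 + 8 \left(R \left(-4 + R\right) - 4\right) = -16 + 8 \left(-4 + R \left(-4 + R\right)\right) = -16 + \left(-32 + 8 R \left(-4 + R\right)\right) = -48 + 8 R \left(-4 + R\right)$)
$- 29 u{\left(V,-10 \right)} = - 29 \left(-48 + 8 \cdot 8 \left(-4 + 8\right)\right) = - 29 \left(-48 + 8 \cdot 8 \cdot 4\right) = - 29 \left(-48 + 256\right) = \left(-29\right) 208 = -6032$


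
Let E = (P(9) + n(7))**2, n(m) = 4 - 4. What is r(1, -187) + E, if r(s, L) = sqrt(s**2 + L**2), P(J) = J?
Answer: 81 + sqrt(34970) ≈ 268.00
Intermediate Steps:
n(m) = 0
r(s, L) = sqrt(L**2 + s**2)
E = 81 (E = (9 + 0)**2 = 9**2 = 81)
r(1, -187) + E = sqrt((-187)**2 + 1**2) + 81 = sqrt(34969 + 1) + 81 = sqrt(34970) + 81 = 81 + sqrt(34970)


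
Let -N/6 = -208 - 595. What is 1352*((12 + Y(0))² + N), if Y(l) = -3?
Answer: 6623448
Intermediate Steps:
N = 4818 (N = -6*(-208 - 595) = -6*(-803) = 4818)
1352*((12 + Y(0))² + N) = 1352*((12 - 3)² + 4818) = 1352*(9² + 4818) = 1352*(81 + 4818) = 1352*4899 = 6623448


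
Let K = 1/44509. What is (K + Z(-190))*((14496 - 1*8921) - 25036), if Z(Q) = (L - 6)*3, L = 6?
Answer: -19461/44509 ≈ -0.43724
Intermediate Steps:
K = 1/44509 ≈ 2.2467e-5
Z(Q) = 0 (Z(Q) = (6 - 6)*3 = 0*3 = 0)
(K + Z(-190))*((14496 - 1*8921) - 25036) = (1/44509 + 0)*((14496 - 1*8921) - 25036) = ((14496 - 8921) - 25036)/44509 = (5575 - 25036)/44509 = (1/44509)*(-19461) = -19461/44509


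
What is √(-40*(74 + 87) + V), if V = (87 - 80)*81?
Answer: I*√5873 ≈ 76.635*I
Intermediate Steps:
V = 567 (V = 7*81 = 567)
√(-40*(74 + 87) + V) = √(-40*(74 + 87) + 567) = √(-40*161 + 567) = √(-6440 + 567) = √(-5873) = I*√5873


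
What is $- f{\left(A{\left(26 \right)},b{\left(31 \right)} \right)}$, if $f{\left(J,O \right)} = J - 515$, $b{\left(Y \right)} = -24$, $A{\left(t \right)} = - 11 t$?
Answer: $801$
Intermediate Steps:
$f{\left(J,O \right)} = -515 + J$
$- f{\left(A{\left(26 \right)},b{\left(31 \right)} \right)} = - (-515 - 286) = \left(-1\right) \left(-801\right) = 801$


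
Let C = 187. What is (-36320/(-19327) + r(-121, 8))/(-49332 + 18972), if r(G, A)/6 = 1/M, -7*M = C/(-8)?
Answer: -150974/1246881405 ≈ -0.00012108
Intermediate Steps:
M = 187/56 (M = -187/(7*(-8)) = -187*(-1)/(7*8) = -⅐*(-187/8) = 187/56 ≈ 3.3393)
r(G, A) = 336/187 (r(G, A) = 6/(187/56) = 6*(56/187) = 336/187)
(-36320/(-19327) + r(-121, 8))/(-49332 + 18972) = (-36320/(-19327) + 336/187)/(-49332 + 18972) = (-36320*(-1/19327) + 336/187)/(-30360) = (36320/19327 + 336/187)*(-1/30360) = (1207792/328559)*(-1/30360) = -150974/1246881405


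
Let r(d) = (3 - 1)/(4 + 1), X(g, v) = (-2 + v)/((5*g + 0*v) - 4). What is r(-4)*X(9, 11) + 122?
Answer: 25028/205 ≈ 122.09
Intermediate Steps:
X(g, v) = (-2 + v)/(-4 + 5*g) (X(g, v) = (-2 + v)/((5*g + 0) - 4) = (-2 + v)/(5*g - 4) = (-2 + v)/(-4 + 5*g))
r(d) = 2/5
r(-4)*X(9, 11) + 122 = 2*((-2 + 11)/(-4 + 5*9))/5 + 122 = 2*(9/(-4 + 45))/5 + 122 = 2*(9/41)/5 + 122 = 2*((1/41)*9)/5 + 122 = (2/5)*(9/41) + 122 = 18/205 + 122 = 25028/205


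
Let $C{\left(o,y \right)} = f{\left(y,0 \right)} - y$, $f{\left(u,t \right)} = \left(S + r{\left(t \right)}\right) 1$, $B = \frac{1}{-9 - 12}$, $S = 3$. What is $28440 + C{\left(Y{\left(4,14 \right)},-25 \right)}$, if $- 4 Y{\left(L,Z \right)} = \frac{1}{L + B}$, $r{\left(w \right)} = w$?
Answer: $28468$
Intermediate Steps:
$B = - \frac{1}{21}$ ($B = \frac{1}{-21} = - \frac{1}{21} \approx -0.047619$)
$Y{\left(L,Z \right)} = - \frac{1}{4 \left(- \frac{1}{21} + L\right)}$ ($Y{\left(L,Z \right)} = - \frac{1}{4 \left(L - \frac{1}{21}\right)} = - \frac{1}{4 \left(- \frac{1}{21} + L\right)}$)
$f{\left(u,t \right)} = 3 + t$ ($f{\left(u,t \right)} = \left(3 + t\right) 1 = 3 + t$)
$C{\left(o,y \right)} = 3 - y$ ($C{\left(o,y \right)} = \left(3 + 0\right) - y = 3 - y$)
$28440 + C{\left(Y{\left(4,14 \right)},-25 \right)} = 28440 + \left(3 - -25\right) = 28440 + \left(3 + 25\right) = 28440 + 28 = 28468$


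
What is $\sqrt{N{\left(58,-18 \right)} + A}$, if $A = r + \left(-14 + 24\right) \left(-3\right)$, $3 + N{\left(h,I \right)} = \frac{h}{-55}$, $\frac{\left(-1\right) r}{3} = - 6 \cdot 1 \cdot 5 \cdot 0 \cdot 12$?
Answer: $\frac{i \sqrt{103015}}{55} \approx 5.8356 i$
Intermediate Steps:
$r = 0$ ($r = - 3 - 6 \cdot 1 \cdot 5 \cdot 0 \cdot 12 = - 3 - 6 \cdot 5 \cdot 0 \cdot 12 = - 3 \left(-6\right) 0 \cdot 12 = - 3 \cdot 0 \cdot 12 = \left(-3\right) 0 = 0$)
$N{\left(h,I \right)} = -3 - \frac{h}{55}$ ($N{\left(h,I \right)} = -3 + \frac{h}{-55} = -3 + h \left(- \frac{1}{55}\right) = -3 - \frac{h}{55}$)
$A = -30$ ($A = 0 + \left(-14 + 24\right) \left(-3\right) = 0 + 10 \left(-3\right) = 0 - 30 = -30$)
$\sqrt{N{\left(58,-18 \right)} + A} = \sqrt{\left(-3 - \frac{58}{55}\right) - 30} = \sqrt{- \frac{223}{55} - 30} = \sqrt{- \frac{1873}{55}} = \frac{i \sqrt{103015}}{55}$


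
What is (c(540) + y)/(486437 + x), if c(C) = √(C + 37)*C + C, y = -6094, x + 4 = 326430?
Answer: -5554/812863 + 540*√577/812863 ≈ 0.0091248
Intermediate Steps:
x = 326426 (x = -4 + 326430 = 326426)
c(C) = C + C*√(37 + C) (c(C) = √(37 + C)*C + C = C*√(37 + C) + C = C + C*√(37 + C))
(c(540) + y)/(486437 + x) = (540*(1 + √(37 + 540)) - 6094)/(486437 + 326426) = (540*(1 + √577) - 6094)/812863 = ((540 + 540*√577) - 6094)*(1/812863) = (-5554 + 540*√577)*(1/812863) = -5554/812863 + 540*√577/812863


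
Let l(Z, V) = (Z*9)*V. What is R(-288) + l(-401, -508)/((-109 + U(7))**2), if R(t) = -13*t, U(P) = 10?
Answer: 4280924/1089 ≈ 3931.1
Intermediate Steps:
l(Z, V) = 9*V*Z (l(Z, V) = (9*Z)*V = 9*V*Z)
R(-288) + l(-401, -508)/((-109 + U(7))**2) = -13*(-288) + (9*(-508)*(-401))/((-109 + 10)**2) = 3744 + 1833372/((-99)**2) = 3744 + 1833372/9801 = 3744 + 1833372*(1/9801) = 3744 + 203708/1089 = 4280924/1089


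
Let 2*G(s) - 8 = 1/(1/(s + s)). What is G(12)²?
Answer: 256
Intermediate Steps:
G(s) = 4 + s (G(s) = 4 + 1/(2*(1/(s + s))) = 4 + 1/(2*(1/(2*s))) = 4 + 1/(2*((1/(2*s)))) = 4 + (2*s)/2 = 4 + s)
G(12)² = (4 + 12)² = 16² = 256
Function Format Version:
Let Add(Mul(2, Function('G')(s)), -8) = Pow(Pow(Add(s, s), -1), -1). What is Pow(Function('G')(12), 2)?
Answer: 256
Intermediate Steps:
Function('G')(s) = Add(4, s) (Function('G')(s) = Add(4, Mul(Rational(1, 2), Pow(Pow(Add(s, s), -1), -1))) = Add(4, Mul(Rational(1, 2), Pow(Pow(Mul(2, s), -1), -1))) = Add(4, Mul(Rational(1, 2), Pow(Mul(Rational(1, 2), Pow(s, -1)), -1))) = Add(4, Mul(Rational(1, 2), Mul(2, s))) = Add(4, s))
Pow(Function('G')(12), 2) = Pow(Add(4, 12), 2) = Pow(16, 2) = 256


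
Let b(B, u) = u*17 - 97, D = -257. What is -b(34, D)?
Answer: 4466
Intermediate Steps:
b(B, u) = -97 + 17*u (b(B, u) = 17*u - 97 = -97 + 17*u)
-b(34, D) = -(-97 + 17*(-257)) = -(-97 - 4369) = -1*(-4466) = 4466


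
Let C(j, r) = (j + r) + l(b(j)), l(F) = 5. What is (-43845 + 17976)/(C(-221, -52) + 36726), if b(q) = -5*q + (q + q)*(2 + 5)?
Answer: -25869/36458 ≈ -0.70956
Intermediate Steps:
b(q) = 9*q (b(q) = -5*q + (2*q)*7 = -5*q + 14*q = 9*q)
C(j, r) = 5 + j + r (C(j, r) = (j + r) + 5 = 5 + j + r)
(-43845 + 17976)/(C(-221, -52) + 36726) = (-43845 + 17976)/((5 - 221 - 52) + 36726) = -25869/(-268 + 36726) = -25869/36458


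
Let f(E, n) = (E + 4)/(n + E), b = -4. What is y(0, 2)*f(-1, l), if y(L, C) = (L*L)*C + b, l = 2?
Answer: -12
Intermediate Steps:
y(L, C) = -4 + C*L² (y(L, C) = (L*L)*C - 4 = L²*C - 4 = C*L² - 4 = -4 + C*L²)
f(E, n) = (4 + E)/(E + n)
y(0, 2)*f(-1, l) = (-4 + 2*0²)*((4 - 1)/(-1 + 2)) = (-4 + 2*0)*(3/1) = (-4 + 0)*(1*3) = -4*3 = -12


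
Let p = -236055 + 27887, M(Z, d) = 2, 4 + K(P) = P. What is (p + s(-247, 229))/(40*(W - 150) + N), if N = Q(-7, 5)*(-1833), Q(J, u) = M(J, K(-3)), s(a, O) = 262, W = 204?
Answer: 34651/251 ≈ 138.05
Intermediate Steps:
K(P) = -4 + P
p = -208168
Q(J, u) = 2
N = -3666 (N = 2*(-1833) = -3666)
(p + s(-247, 229))/(40*(W - 150) + N) = (-208168 + 262)/(40*(204 - 150) - 3666) = -207906/(40*54 - 3666) = -207906/(2160 - 3666) = -207906/(-1506) = -207906*(-1/1506) = 34651/251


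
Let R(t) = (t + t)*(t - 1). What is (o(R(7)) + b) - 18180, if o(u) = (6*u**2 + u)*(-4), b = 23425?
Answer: -164435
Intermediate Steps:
R(t) = 2*t*(-1 + t) (R(t) = (2*t)*(-1 + t) = 2*t*(-1 + t))
o(u) = -24*u**2 - 4*u (o(u) = (u + 6*u**2)*(-4) = -24*u**2 - 4*u)
(o(R(7)) + b) - 18180 = (-4*2*7*(-1 + 7)*(1 + 6*(2*7*(-1 + 7))) + 23425) - 18180 = (-4*2*7*6*(1 + 6*(2*7*6)) + 23425) - 18180 = (-4*84*(1 + 6*84) + 23425) - 18180 = (-4*84*(1 + 504) + 23425) - 18180 = (-4*84*505 + 23425) - 18180 = (-169680 + 23425) - 18180 = -146255 - 18180 = -164435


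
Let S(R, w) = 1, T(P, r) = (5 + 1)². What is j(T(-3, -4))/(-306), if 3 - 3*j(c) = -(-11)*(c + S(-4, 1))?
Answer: 202/459 ≈ 0.44009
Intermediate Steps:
T(P, r) = 36 (T(P, r) = 6² = 36)
j(c) = -8/3 - 11*c/3 (j(c) = 1 - (-1)*(-11*(c + 1))/3 = 1 - (-1)*(-11*(1 + c))/3 = 1 - (-1)*(-11 - 11*c)/3 = 1 - (11 + 11*c)/3 = 1 + (-11/3 - 11*c/3) = -8/3 - 11*c/3)
j(T(-3, -4))/(-306) = (-8/3 - 11/3*36)/(-306) = (-8/3 - 132)*(-1/306) = -404/3*(-1/306) = 202/459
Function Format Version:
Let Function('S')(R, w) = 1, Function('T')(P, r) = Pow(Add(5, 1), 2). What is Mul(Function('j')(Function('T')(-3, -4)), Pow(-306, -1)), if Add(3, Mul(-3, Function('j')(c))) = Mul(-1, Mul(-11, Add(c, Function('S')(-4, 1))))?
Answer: Rational(202, 459) ≈ 0.44009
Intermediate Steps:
Function('T')(P, r) = 36 (Function('T')(P, r) = Pow(6, 2) = 36)
Function('j')(c) = Add(Rational(-8, 3), Mul(Rational(-11, 3), c)) (Function('j')(c) = Add(1, Mul(Rational(-1, 3), Mul(-1, Mul(-11, Add(c, 1))))) = Add(1, Mul(Rational(-1, 3), Mul(-1, Mul(-11, Add(1, c))))) = Add(1, Mul(Rational(-1, 3), Mul(-1, Add(-11, Mul(-11, c))))) = Add(1, Mul(Rational(-1, 3), Add(11, Mul(11, c)))) = Add(1, Add(Rational(-11, 3), Mul(Rational(-11, 3), c))) = Add(Rational(-8, 3), Mul(Rational(-11, 3), c)))
Mul(Function('j')(Function('T')(-3, -4)), Pow(-306, -1)) = Mul(Add(Rational(-8, 3), Mul(Rational(-11, 3), 36)), Pow(-306, -1)) = Mul(Add(Rational(-8, 3), -132), Rational(-1, 306)) = Mul(Rational(-404, 3), Rational(-1, 306)) = Rational(202, 459)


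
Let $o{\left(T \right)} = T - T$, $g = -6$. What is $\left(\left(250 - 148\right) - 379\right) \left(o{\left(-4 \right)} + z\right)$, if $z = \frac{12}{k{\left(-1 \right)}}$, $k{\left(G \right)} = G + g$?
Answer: $\frac{3324}{7} \approx 474.86$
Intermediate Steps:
$k{\left(G \right)} = -6 + G$ ($k{\left(G \right)} = G - 6 = -6 + G$)
$o{\left(T \right)} = 0$
$z = - \frac{12}{7}$ ($z = \frac{12}{-6 - 1} = \frac{12}{-7} = 12 \left(- \frac{1}{7}\right) = - \frac{12}{7} \approx -1.7143$)
$\left(\left(250 - 148\right) - 379\right) \left(o{\left(-4 \right)} + z\right) = \left(\left(250 - 148\right) - 379\right) \left(0 - \frac{12}{7}\right) = \left(\left(250 - 148\right) - 379\right) \left(- \frac{12}{7}\right) = \left(102 - 379\right) \left(- \frac{12}{7}\right) = \left(-277\right) \left(- \frac{12}{7}\right) = \frac{3324}{7}$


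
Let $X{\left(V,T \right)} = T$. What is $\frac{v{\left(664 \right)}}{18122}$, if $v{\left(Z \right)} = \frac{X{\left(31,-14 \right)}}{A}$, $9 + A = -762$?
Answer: $\frac{7}{6986031} \approx 1.002 \cdot 10^{-6}$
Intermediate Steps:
$A = -771$ ($A = -9 - 762 = -771$)
$v{\left(Z \right)} = \frac{14}{771}$ ($v{\left(Z \right)} = - \frac{14}{-771} = \left(-14\right) \left(- \frac{1}{771}\right) = \frac{14}{771}$)
$\frac{v{\left(664 \right)}}{18122} = \frac{14}{771 \cdot 18122} = \frac{14}{771} \cdot \frac{1}{18122} = \frac{7}{6986031}$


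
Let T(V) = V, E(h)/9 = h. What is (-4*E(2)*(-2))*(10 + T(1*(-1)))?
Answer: 1296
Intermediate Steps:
E(h) = 9*h
(-4*E(2)*(-2))*(10 + T(1*(-1))) = (-36*2*(-2))*(10 + 1*(-1)) = (-4*18*(-2))*(10 - 1) = -72*(-2)*9 = 144*9 = 1296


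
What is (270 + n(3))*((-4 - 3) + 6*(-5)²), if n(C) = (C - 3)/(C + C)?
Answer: 38610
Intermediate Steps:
n(C) = (-3 + C)/(2*C) (n(C) = (-3 + C)/((2*C)) = (-3 + C)*(1/(2*C)) = (-3 + C)/(2*C))
(270 + n(3))*((-4 - 3) + 6*(-5)²) = (270 + (½)*(-3 + 3)/3)*((-4 - 3) + 6*(-5)²) = (270 + (½)*(⅓)*0)*(-7 + 6*25) = (270 + 0)*(-7 + 150) = 270*143 = 38610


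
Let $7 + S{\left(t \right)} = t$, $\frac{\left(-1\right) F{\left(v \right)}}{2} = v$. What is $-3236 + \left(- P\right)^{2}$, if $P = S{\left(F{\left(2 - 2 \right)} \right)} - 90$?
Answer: $6173$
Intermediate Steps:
$F{\left(v \right)} = - 2 v$
$S{\left(t \right)} = -7 + t$
$P = -97$ ($P = \left(-7 - 2 \left(2 - 2\right)\right) - 90 = \left(-7 - 0\right) - 90 = \left(-7 + 0\right) - 90 = -7 - 90 = -97$)
$-3236 + \left(- P\right)^{2} = -3236 + \left(\left(-1\right) \left(-97\right)\right)^{2} = -3236 + 97^{2} = -3236 + 9409 = 6173$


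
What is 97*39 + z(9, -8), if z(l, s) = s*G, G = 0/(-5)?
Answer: 3783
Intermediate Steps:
G = 0 (G = 0*(-1/5) = 0)
z(l, s) = 0 (z(l, s) = s*0 = 0)
97*39 + z(9, -8) = 97*39 + 0 = 3783 + 0 = 3783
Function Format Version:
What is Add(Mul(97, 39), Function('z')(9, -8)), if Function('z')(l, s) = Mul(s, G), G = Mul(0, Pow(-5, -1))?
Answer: 3783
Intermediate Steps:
G = 0 (G = Mul(0, Rational(-1, 5)) = 0)
Function('z')(l, s) = 0 (Function('z')(l, s) = Mul(s, 0) = 0)
Add(Mul(97, 39), Function('z')(9, -8)) = Add(Mul(97, 39), 0) = Add(3783, 0) = 3783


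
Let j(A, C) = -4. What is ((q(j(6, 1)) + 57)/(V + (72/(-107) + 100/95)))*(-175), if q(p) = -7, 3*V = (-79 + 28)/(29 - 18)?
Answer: 195676250/26069 ≈ 7506.1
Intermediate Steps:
V = -17/11 (V = ((-79 + 28)/(29 - 18))/3 = (-51/11)/3 = (-51*1/11)/3 = (⅓)*(-51/11) = -17/11 ≈ -1.5455)
((q(j(6, 1)) + 57)/(V + (72/(-107) + 100/95)))*(-175) = ((-7 + 57)/(-17/11 + (72/(-107) + 100/95)))*(-175) = (50/(-17/11 + (72*(-1/107) + 100*(1/95))))*(-175) = (50/(-17/11 + (-72/107 + 20/19)))*(-175) = (50/(-17/11 + 772/2033))*(-175) = (50/(-26069/22363))*(-175) = -22363/26069*50*(-175) = -1118150/26069*(-175) = 195676250/26069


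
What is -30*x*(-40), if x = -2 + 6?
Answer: 4800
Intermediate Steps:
x = 4
-30*x*(-40) = -30*4*(-40) = -120*(-40) = 4800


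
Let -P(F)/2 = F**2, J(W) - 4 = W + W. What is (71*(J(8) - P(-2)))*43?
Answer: 85484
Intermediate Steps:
J(W) = 4 + 2*W (J(W) = 4 + (W + W) = 4 + 2*W)
P(F) = -2*F**2
(71*(J(8) - P(-2)))*43 = (71*((4 + 2*8) - (-2)*(-2)**2))*43 = (71*((4 + 16) - (-2)*4))*43 = (71*(20 - 1*(-8)))*43 = (71*(20 + 8))*43 = (71*28)*43 = 1988*43 = 85484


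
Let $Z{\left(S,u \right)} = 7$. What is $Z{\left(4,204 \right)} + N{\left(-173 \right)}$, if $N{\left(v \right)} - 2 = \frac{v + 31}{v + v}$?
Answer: $\frac{1628}{173} \approx 9.4104$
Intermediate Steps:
$N{\left(v \right)} = 2 + \frac{31 + v}{2 v}$ ($N{\left(v \right)} = 2 + \frac{v + 31}{v + v} = 2 + \frac{31 + v}{2 v}$)
$Z{\left(4,204 \right)} + N{\left(-173 \right)} = 7 + \frac{31 + 5 \left(-173\right)}{2 \left(-173\right)} = 7 + \frac{1}{2} \left(- \frac{1}{173}\right) \left(31 - 865\right) = 7 + \frac{1}{2} \left(- \frac{1}{173}\right) \left(-834\right) = 7 + \frac{417}{173} = \frac{1628}{173}$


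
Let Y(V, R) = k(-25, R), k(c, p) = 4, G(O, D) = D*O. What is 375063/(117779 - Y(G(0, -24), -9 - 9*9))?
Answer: 375063/117775 ≈ 3.1846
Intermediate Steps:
Y(V, R) = 4
375063/(117779 - Y(G(0, -24), -9 - 9*9)) = 375063/(117779 - 1*4) = 375063/(117779 - 4) = 375063/117775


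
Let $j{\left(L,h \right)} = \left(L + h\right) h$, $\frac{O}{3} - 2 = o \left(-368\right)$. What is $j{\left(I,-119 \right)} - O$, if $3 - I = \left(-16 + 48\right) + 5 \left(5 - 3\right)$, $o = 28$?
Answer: $49708$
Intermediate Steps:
$I = -39$ ($I = 3 - \left(\left(-16 + 48\right) + 5 \left(5 - 3\right)\right) = 3 - \left(32 + 5 \cdot 2\right) = 3 - \left(32 + 10\right) = 3 - 42 = -39$)
$O = -30906$ ($O = 6 + 3 \cdot 28 \left(-368\right) = 6 + 3 \left(-10304\right) = 6 - 30912 = -30906$)
$j{\left(L,h \right)} = h \left(L + h\right)$
$j{\left(I,-119 \right)} - O = - 119 \left(-39 - 119\right) - -30906 = \left(-119\right) \left(-158\right) + 30906 = 18802 + 30906 = 49708$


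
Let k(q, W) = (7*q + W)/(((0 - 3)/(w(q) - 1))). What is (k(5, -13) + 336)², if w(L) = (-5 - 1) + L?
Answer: 1106704/9 ≈ 1.2297e+5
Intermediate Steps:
w(L) = -6 + L
k(q, W) = (7/3 - q/3)*(W + 7*q) (k(q, W) = (7*q + W)/(((0 - 3)/((-6 + q) - 1))) = (W + 7*q)/((-3/(-7 + q))) = (W + 7*q)*(7/3 - q/3) = (7/3 - q/3)*(W + 7*q))
(k(5, -13) + 336)² = ((-7/3*5² + (7/3)*(-13) + (49/3)*5 - ⅓*(-13)*5) + 336)² = ((-7/3*25 - 91/3 + 245/3 + 65/3) + 336)² = ((-175/3 - 91/3 + 245/3 + 65/3) + 336)² = (44/3 + 336)² = (1052/3)² = 1106704/9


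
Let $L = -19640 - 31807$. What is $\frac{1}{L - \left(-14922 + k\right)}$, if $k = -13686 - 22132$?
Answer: $- \frac{1}{707} \approx -0.0014144$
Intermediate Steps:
$k = -35818$
$L = -51447$
$\frac{1}{L - \left(-14922 + k\right)} = \frac{1}{-51447 + \left(14922 - -35818\right)} = \frac{1}{-51447 + \left(14922 + 35818\right)} = \frac{1}{-51447 + 50740} = \frac{1}{-707} = - \frac{1}{707}$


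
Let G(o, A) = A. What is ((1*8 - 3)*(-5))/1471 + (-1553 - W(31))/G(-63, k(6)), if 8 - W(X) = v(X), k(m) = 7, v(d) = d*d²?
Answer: 41526155/10297 ≈ 4032.8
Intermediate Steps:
v(d) = d³
W(X) = 8 - X³
((1*8 - 3)*(-5))/1471 + (-1553 - W(31))/G(-63, k(6)) = ((1*8 - 3)*(-5))/1471 + (-1553 - (8 - 1*31³))/7 = ((8 - 3)*(-5))*(1/1471) + (-1553 - (8 - 1*29791))*(⅐) = (5*(-5))*(1/1471) + (-1553 - (8 - 29791))*(⅐) = -25*1/1471 + (-1553 - 1*(-29783))*(⅐) = -25/1471 + (-1553 + 29783)*(⅐) = -25/1471 + 28230*(⅐) = -25/1471 + 28230/7 = 41526155/10297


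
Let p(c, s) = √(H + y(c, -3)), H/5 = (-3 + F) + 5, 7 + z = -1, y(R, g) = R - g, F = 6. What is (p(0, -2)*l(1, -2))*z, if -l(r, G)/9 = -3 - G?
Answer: -72*√43 ≈ -472.14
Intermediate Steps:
z = -8 (z = -7 - 1 = -8)
l(r, G) = 27 + 9*G (l(r, G) = -9*(-3 - G) = 27 + 9*G)
H = 40 (H = 5*((-3 + 6) + 5) = 5*(3 + 5) = 5*8 = 40)
p(c, s) = √(43 + c) (p(c, s) = √(40 + (c - 1*(-3))) = √(40 + (c + 3)) = √(40 + (3 + c)) = √(43 + c))
(p(0, -2)*l(1, -2))*z = (√(43 + 0)*(27 + 9*(-2)))*(-8) = (√43*(27 - 18))*(-8) = (√43*9)*(-8) = (9*√43)*(-8) = -72*√43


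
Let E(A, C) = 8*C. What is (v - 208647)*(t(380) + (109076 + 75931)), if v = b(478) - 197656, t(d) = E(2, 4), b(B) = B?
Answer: -75093452175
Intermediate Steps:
t(d) = 32 (t(d) = 8*4 = 32)
v = -197178 (v = 478 - 197656 = -197178)
(v - 208647)*(t(380) + (109076 + 75931)) = (-197178 - 208647)*(32 + (109076 + 75931)) = -405825*(32 + 185007) = -405825*185039 = -75093452175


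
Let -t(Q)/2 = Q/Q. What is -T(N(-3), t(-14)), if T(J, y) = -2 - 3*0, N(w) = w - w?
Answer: 2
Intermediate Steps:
N(w) = 0
t(Q) = -2 (t(Q) = -2*Q/Q = -2*1 = -2)
T(J, y) = -2 (T(J, y) = -2 + 0 = -2)
-T(N(-3), t(-14)) = -1*(-2) = 2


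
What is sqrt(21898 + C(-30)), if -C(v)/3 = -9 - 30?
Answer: sqrt(22015) ≈ 148.37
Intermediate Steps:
C(v) = 117 (C(v) = -3*(-9 - 30) = -3*(-39) = 117)
sqrt(21898 + C(-30)) = sqrt(21898 + 117) = sqrt(22015)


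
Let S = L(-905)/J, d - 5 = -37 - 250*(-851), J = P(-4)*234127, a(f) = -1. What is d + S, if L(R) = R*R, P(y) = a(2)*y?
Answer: 199212927769/936508 ≈ 2.1272e+5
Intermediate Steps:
P(y) = -y
J = 936508 (J = -1*(-4)*234127 = 4*234127 = 936508)
L(R) = R²
d = 212718 (d = 5 + (-37 - 250*(-851)) = 5 + (-37 + 212750) = 5 + 212713 = 212718)
S = 819025/936508 (S = (-905)²/936508 = 819025*(1/936508) = 819025/936508 ≈ 0.87455)
d + S = 212718 + 819025/936508 = 199212927769/936508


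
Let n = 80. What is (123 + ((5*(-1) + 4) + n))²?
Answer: 40804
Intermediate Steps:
(123 + ((5*(-1) + 4) + n))² = (123 + ((5*(-1) + 4) + 80))² = (123 + ((-5 + 4) + 80))² = (123 + (-1 + 80))² = (123 + 79)² = 202² = 40804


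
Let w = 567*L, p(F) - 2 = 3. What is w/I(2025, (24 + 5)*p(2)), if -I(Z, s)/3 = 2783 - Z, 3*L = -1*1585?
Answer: 99855/758 ≈ 131.73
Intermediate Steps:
L = -1585/3 (L = (-1*1585)/3 = (1/3)*(-1585) = -1585/3 ≈ -528.33)
p(F) = 5 (p(F) = 2 + 3 = 5)
w = -299565 (w = 567*(-1585/3) = -299565)
I(Z, s) = -8349 + 3*Z (I(Z, s) = -3*(2783 - Z) = -8349 + 3*Z)
w/I(2025, (24 + 5)*p(2)) = -299565/(-8349 + 3*2025) = -299565/(-8349 + 6075) = -299565/(-2274) = -299565*(-1/2274) = 99855/758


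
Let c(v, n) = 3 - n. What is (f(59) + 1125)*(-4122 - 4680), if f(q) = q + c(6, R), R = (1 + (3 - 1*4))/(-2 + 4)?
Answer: -10447974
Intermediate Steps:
R = 0 (R = (1 + (3 - 4))/2 = (1 - 1)*(½) = 0*(½) = 0)
f(q) = 3 + q (f(q) = q + (3 - 1*0) = q + (3 + 0) = q + 3 = 3 + q)
(f(59) + 1125)*(-4122 - 4680) = ((3 + 59) + 1125)*(-4122 - 4680) = (62 + 1125)*(-8802) = 1187*(-8802) = -10447974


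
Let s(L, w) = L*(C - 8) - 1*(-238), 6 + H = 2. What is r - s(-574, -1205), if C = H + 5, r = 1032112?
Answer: 1027856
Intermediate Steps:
H = -4 (H = -6 + 2 = -4)
C = 1 (C = -4 + 5 = 1)
s(L, w) = 238 - 7*L (s(L, w) = L*(1 - 8) - 1*(-238) = L*(-7) + 238 = -7*L + 238 = 238 - 7*L)
r - s(-574, -1205) = 1032112 - (238 - 7*(-574)) = 1032112 - (238 + 4018) = 1032112 - 1*4256 = 1032112 - 4256 = 1027856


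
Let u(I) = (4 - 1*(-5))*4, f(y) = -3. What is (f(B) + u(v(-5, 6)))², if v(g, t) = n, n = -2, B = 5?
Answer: 1089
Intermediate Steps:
v(g, t) = -2
u(I) = 36 (u(I) = (4 + 5)*4 = 9*4 = 36)
(f(B) + u(v(-5, 6)))² = (-3 + 36)² = 33² = 1089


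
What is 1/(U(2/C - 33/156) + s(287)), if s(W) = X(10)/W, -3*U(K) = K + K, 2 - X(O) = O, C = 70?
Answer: 37310/3511 ≈ 10.627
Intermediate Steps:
X(O) = 2 - O
U(K) = -2*K/3 (U(K) = -(K + K)/3 = -2*K/3)
s(W) = -8/W (s(W) = (2 - 1*10)/W = (2 - 10)/W = -8/W)
1/(U(2/C - 33/156) + s(287)) = 1/(-2*(2/70 - 33/156)/3 - 8/287) = 1/(-2*(2*(1/70) - 33*1/156)/3 - 8*1/287) = 1/(-2*(1/35 - 11/52)/3 - 8/287) = 1/(-⅔*(-333/1820) - 8/287) = 1/(111/910 - 8/287) = 1/(3511/37310) = 37310/3511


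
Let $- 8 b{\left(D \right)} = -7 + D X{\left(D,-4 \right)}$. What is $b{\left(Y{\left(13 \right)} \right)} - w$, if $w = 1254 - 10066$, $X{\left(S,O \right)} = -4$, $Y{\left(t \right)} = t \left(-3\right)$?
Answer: $\frac{70347}{8} \approx 8793.4$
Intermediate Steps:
$Y{\left(t \right)} = - 3 t$
$b{\left(D \right)} = \frac{7}{8} + \frac{D}{2}$ ($b{\left(D \right)} = - \frac{-7 + D \left(-4\right)}{8} = - \frac{-7 - 4 D}{8} = \frac{7}{8} + \frac{D}{2}$)
$w = -8812$
$b{\left(Y{\left(13 \right)} \right)} - w = \left(\frac{7}{8} + \frac{\left(-3\right) 13}{2}\right) - -8812 = \left(\frac{7}{8} + \frac{1}{2} \left(-39\right)\right) + 8812 = \left(\frac{7}{8} - \frac{39}{2}\right) + 8812 = - \frac{149}{8} + 8812 = \frac{70347}{8}$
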